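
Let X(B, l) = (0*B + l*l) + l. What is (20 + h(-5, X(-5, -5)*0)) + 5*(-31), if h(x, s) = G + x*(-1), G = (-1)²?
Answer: -129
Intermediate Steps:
G = 1
X(B, l) = l + l² (X(B, l) = (0 + l²) + l = l² + l = l + l²)
h(x, s) = 1 - x (h(x, s) = 1 + x*(-1) = 1 - x)
(20 + h(-5, X(-5, -5)*0)) + 5*(-31) = (20 + (1 - 1*(-5))) + 5*(-31) = (20 + (1 + 5)) - 155 = (20 + 6) - 155 = 26 - 155 = -129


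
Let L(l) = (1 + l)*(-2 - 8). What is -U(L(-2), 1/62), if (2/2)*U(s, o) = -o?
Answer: 1/62 ≈ 0.016129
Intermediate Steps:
L(l) = -10 - 10*l (L(l) = (1 + l)*(-10) = -10 - 10*l)
U(s, o) = -o
-U(L(-2), 1/62) = -(-1)/62 = -1*(-1/62) = 1/62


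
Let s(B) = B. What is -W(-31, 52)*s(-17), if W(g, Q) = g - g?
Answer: 0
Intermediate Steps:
W(g, Q) = 0
-W(-31, 52)*s(-17) = -0*(-17) = -1*0 = 0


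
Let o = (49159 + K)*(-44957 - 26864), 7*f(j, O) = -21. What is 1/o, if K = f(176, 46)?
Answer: -1/3530433076 ≈ -2.8325e-10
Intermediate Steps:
f(j, O) = -3 (f(j, O) = (1/7)*(-21) = -3)
K = -3
o = -3530433076 (o = (49159 - 3)*(-44957 - 26864) = 49156*(-71821) = -3530433076)
1/o = 1/(-3530433076) = -1/3530433076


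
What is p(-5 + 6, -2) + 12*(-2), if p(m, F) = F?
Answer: -26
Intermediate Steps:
p(-5 + 6, -2) + 12*(-2) = -2 + 12*(-2) = -2 - 24 = -26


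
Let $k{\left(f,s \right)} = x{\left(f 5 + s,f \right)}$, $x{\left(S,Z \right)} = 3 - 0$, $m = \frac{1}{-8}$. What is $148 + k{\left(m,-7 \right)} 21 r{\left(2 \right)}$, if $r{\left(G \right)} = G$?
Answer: $274$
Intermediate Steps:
$m = - \frac{1}{8} \approx -0.125$
$x{\left(S,Z \right)} = 3$ ($x{\left(S,Z \right)} = 3 + 0 = 3$)
$k{\left(f,s \right)} = 3$
$148 + k{\left(m,-7 \right)} 21 r{\left(2 \right)} = 148 + 3 \cdot 21 \cdot 2 = 148 + 3 \cdot 42 = 148 + 126 = 274$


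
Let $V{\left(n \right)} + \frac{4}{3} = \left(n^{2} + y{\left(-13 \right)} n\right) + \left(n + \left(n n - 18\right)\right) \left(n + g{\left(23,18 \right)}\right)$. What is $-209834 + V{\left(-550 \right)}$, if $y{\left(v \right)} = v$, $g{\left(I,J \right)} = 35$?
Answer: $- \frac{466185496}{3} \approx -1.554 \cdot 10^{8}$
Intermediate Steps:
$V{\left(n \right)} = - \frac{4}{3} + n^{2} - 13 n + \left(35 + n\right) \left(-18 + n + n^{2}\right)$ ($V{\left(n \right)} = - \frac{4}{3} + \left(\left(n^{2} - 13 n\right) + \left(n + \left(n n - 18\right)\right) \left(n + 35\right)\right) = - \frac{4}{3} + \left(\left(n^{2} - 13 n\right) + \left(n + \left(n^{2} - 18\right)\right) \left(35 + n\right)\right) = - \frac{4}{3} + \left(\left(n^{2} - 13 n\right) + \left(n + \left(-18 + n^{2}\right)\right) \left(35 + n\right)\right) = - \frac{4}{3} + \left(\left(n^{2} - 13 n\right) + \left(-18 + n + n^{2}\right) \left(35 + n\right)\right) = - \frac{4}{3} + \left(\left(n^{2} - 13 n\right) + \left(35 + n\right) \left(-18 + n + n^{2}\right)\right) = - \frac{4}{3} + \left(n^{2} - 13 n + \left(35 + n\right) \left(-18 + n + n^{2}\right)\right) = - \frac{4}{3} + n^{2} - 13 n + \left(35 + n\right) \left(-18 + n + n^{2}\right)$)
$-209834 + V{\left(-550 \right)} = -209834 + \left(- \frac{1894}{3} + \left(-550\right)^{3} + 4 \left(-550\right) + 37 \left(-550\right)^{2}\right) = -209834 - \frac{465555994}{3} = - \frac{466185496}{3}$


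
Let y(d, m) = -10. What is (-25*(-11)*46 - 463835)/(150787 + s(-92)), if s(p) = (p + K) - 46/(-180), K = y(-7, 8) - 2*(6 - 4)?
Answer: -40606650/13561313 ≈ -2.9943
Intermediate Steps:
K = -14 (K = -10 - 2*(6 - 4) = -10 - 2*2 = -10 - 1*4 = -10 - 4 = -14)
s(p) = -1237/90 + p (s(p) = (p - 14) - 46/(-180) = (-14 + p) - 46*(-1/180) = (-14 + p) + 23/90 = -1237/90 + p)
(-25*(-11)*46 - 463835)/(150787 + s(-92)) = (-25*(-11)*46 - 463835)/(150787 + (-1237/90 - 92)) = (275*46 - 463835)/(150787 - 9517/90) = (12650 - 463835)/(13561313/90) = -451185*90/13561313 = -40606650/13561313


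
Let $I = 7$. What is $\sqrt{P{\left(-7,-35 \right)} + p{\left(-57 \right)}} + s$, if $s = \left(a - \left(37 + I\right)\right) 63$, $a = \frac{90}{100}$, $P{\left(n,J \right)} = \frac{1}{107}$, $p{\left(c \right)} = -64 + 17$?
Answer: $- \frac{27153}{10} + \frac{2 i \sqrt{134499}}{107} \approx -2715.3 + 6.855 i$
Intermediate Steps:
$p{\left(c \right)} = -47$
$P{\left(n,J \right)} = \frac{1}{107}$
$a = \frac{9}{10}$ ($a = 90 \cdot \frac{1}{100} = \frac{9}{10} \approx 0.9$)
$s = - \frac{27153}{10}$ ($s = \left(\frac{9}{10} - 44\right) 63 = \left(- \frac{431}{10}\right) 63 = - \frac{27153}{10} \approx -2715.3$)
$\sqrt{P{\left(-7,-35 \right)} + p{\left(-57 \right)}} + s = \sqrt{\frac{1}{107} - 47} - \frac{27153}{10} = \sqrt{- \frac{5028}{107}} - \frac{27153}{10} = \frac{2 i \sqrt{134499}}{107} - \frac{27153}{10} = - \frac{27153}{10} + \frac{2 i \sqrt{134499}}{107}$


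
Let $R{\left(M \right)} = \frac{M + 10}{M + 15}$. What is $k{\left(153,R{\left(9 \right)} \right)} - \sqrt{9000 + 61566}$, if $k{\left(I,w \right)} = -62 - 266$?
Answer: $-328 - \sqrt{70566} \approx -593.64$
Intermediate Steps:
$R{\left(M \right)} = \frac{10 + M}{15 + M}$
$k{\left(I,w \right)} = -328$
$k{\left(153,R{\left(9 \right)} \right)} - \sqrt{9000 + 61566} = -328 - \sqrt{9000 + 61566} = -328 - \sqrt{70566}$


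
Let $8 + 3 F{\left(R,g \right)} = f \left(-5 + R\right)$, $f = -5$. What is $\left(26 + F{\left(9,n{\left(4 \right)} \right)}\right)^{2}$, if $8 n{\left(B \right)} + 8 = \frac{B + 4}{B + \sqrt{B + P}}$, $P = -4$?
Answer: $\frac{2500}{9} \approx 277.78$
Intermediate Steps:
$n{\left(B \right)} = -1 + \frac{4 + B}{8 \left(B + \sqrt{-4 + B}\right)}$ ($n{\left(B \right)} = -1 + \frac{\left(B + 4\right) \frac{1}{B + \sqrt{B - 4}}}{8} = -1 + \frac{\left(4 + B\right) \frac{1}{B + \sqrt{-4 + B}}}{8} = -1 + \frac{\frac{1}{B + \sqrt{-4 + B}} \left(4 + B\right)}{8} = -1 + \frac{4 + B}{8 \left(B + \sqrt{-4 + B}\right)}$)
$F{\left(R,g \right)} = \frac{17}{3} - \frac{5 R}{3}$ ($F{\left(R,g \right)} = - \frac{8}{3} + \frac{\left(-5\right) \left(-5 + R\right)}{3} = - \frac{8}{3} + \frac{25 - 5 R}{3} = - \frac{8}{3} - \left(- \frac{25}{3} + \frac{5 R}{3}\right) = \frac{17}{3} - \frac{5 R}{3}$)
$\left(26 + F{\left(9,n{\left(4 \right)} \right)}\right)^{2} = \left(26 + \left(\frac{17}{3} - 15\right)\right)^{2} = \left(26 - \frac{28}{3}\right)^{2} = \left(\frac{50}{3}\right)^{2} = \frac{2500}{9}$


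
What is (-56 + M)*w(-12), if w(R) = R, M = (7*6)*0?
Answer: 672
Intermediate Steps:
M = 0 (M = 42*0 = 0)
(-56 + M)*w(-12) = (-56 + 0)*(-12) = -56*(-12) = 672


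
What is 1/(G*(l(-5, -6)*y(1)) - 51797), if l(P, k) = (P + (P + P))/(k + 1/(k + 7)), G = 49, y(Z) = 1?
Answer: -1/51650 ≈ -1.9361e-5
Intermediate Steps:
l(P, k) = 3*P/(k + 1/(7 + k)) (l(P, k) = (P + 2*P)/(k + 1/(7 + k)) = (3*P)/(k + 1/(7 + k)) = 3*P/(k + 1/(7 + k)))
1/(G*(l(-5, -6)*y(1)) - 51797) = 1/(49*((3*(-5)*(7 - 6)/(1 + (-6)² + 7*(-6)))*1) - 51797) = 1/(49*((3*(-5)*1/(1 + 36 - 42))*1) - 51797) = 1/(49*((3*(-5)*1/(-5))*1) - 51797) = 1/(49*((3*(-5)*(-⅕)*1)*1) - 51797) = 1/(49*(3*1) - 51797) = 1/(49*3 - 51797) = 1/(147 - 51797) = 1/(-51650) = -1/51650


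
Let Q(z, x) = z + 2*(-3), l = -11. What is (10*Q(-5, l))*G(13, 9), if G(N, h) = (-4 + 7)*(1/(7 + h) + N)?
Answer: -34485/8 ≈ -4310.6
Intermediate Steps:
Q(z, x) = -6 + z (Q(z, x) = z - 6 = -6 + z)
G(N, h) = 3*N + 3/(7 + h) (G(N, h) = 3*(N + 1/(7 + h)) = 3*N + 3/(7 + h))
(10*Q(-5, l))*G(13, 9) = (10*(-6 - 5))*(3*(1 + 7*13 + 13*9)/(7 + 9)) = (10*(-11))*(3*(1 + 91 + 117)/16) = -330*209/16 = -110*627/16 = -34485/8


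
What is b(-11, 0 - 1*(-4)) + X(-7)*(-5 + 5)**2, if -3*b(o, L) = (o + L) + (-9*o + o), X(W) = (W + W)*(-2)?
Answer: -27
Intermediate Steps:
X(W) = -4*W (X(W) = (2*W)*(-2) = -4*W)
b(o, L) = -L/3 + 7*o/3 (b(o, L) = -((o + L) + (-9*o + o))/3 = -((L + o) - 8*o)/3 = -(L - 7*o)/3 = -L/3 + 7*o/3)
b(-11, 0 - 1*(-4)) + X(-7)*(-5 + 5)**2 = (-(0 - 1*(-4))/3 + (7/3)*(-11)) + (-4*(-7))*(-5 + 5)**2 = (-(0 + 4)/3 - 77/3) + 28*0**2 = (-1/3*4 - 77/3) + 28*0 = (-4/3 - 77/3) + 0 = -27 + 0 = -27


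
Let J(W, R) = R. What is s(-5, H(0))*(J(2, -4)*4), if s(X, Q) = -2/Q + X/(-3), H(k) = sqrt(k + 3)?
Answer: -80/3 + 32*sqrt(3)/3 ≈ -8.1915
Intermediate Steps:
H(k) = sqrt(3 + k)
s(X, Q) = -2/Q - X/3 (s(X, Q) = -2/Q + X*(-1/3) = -2/Q - X/3)
s(-5, H(0))*(J(2, -4)*4) = (-2/sqrt(3 + 0) - 1/3*(-5))*(-4*4) = (-2*sqrt(3)/3 + 5/3)*(-16) = (5/3 - 2*sqrt(3)/3)*(-16) = -80/3 + 32*sqrt(3)/3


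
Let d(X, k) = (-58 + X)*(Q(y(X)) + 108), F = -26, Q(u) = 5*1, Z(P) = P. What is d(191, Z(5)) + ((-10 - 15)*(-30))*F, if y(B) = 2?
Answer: -4471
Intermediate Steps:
Q(u) = 5
d(X, k) = -6554 + 113*X (d(X, k) = (-58 + X)*(5 + 108) = (-58 + X)*113 = -6554 + 113*X)
d(191, Z(5)) + ((-10 - 15)*(-30))*F = (-6554 + 113*191) + ((-10 - 15)*(-30))*(-26) = (-6554 + 21583) - 25*(-30)*(-26) = 15029 + 750*(-26) = 15029 - 19500 = -4471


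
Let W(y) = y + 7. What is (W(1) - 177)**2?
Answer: 28561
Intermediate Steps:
W(y) = 7 + y
(W(1) - 177)**2 = ((7 + 1) - 177)**2 = (8 - 177)**2 = (-169)**2 = 28561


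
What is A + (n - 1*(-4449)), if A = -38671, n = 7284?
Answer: -26938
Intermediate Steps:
A + (n - 1*(-4449)) = -38671 + (7284 - 1*(-4449)) = -38671 + (7284 + 4449) = -38671 + 11733 = -26938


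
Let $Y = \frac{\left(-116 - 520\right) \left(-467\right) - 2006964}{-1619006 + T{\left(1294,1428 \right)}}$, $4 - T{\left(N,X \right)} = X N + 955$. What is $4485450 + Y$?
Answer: $\frac{254993375082}{56849} \approx 4.4854 \cdot 10^{6}$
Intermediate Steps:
$T{\left(N,X \right)} = -951 - N X$ ($T{\left(N,X \right)} = 4 - \left(X N + 955\right) = 4 - \left(N X + 955\right) = 4 - \left(955 + N X\right) = -951 - N X$)
$Y = \frac{28032}{56849}$ ($Y = \frac{\left(-116 - 520\right) \left(-467\right) - 2006964}{-1619006 - \left(951 + 1294 \cdot 1428\right)} = \frac{\left(-636\right) \left(-467\right) - 2006964}{-1619006 - 1848783} = \frac{297012 - 2006964}{-1619006 - 1848783} = - \frac{1709952}{-3467789} = \left(-1709952\right) \left(- \frac{1}{3467789}\right) = \frac{28032}{56849} \approx 0.4931$)
$4485450 + Y = 4485450 + \frac{28032}{56849} = \frac{254993375082}{56849}$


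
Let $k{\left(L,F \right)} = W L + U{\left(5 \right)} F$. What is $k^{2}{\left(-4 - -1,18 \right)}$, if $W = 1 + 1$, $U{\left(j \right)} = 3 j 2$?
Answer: $285156$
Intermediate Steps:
$U{\left(j \right)} = 6 j$
$W = 2$
$k{\left(L,F \right)} = 2 L + 30 F$ ($k{\left(L,F \right)} = 2 L + 6 \cdot 5 F = 2 L + 30 F$)
$k^{2}{\left(-4 - -1,18 \right)} = \left(2 \left(-4 - -1\right) + 30 \cdot 18\right)^{2} = \left(2 \left(-4 + 1\right) + 540\right)^{2} = \left(2 \left(-3\right) + 540\right)^{2} = \left(-6 + 540\right)^{2} = 534^{2} = 285156$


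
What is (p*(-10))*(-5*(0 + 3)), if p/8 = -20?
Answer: -24000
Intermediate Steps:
p = -160 (p = 8*(-20) = -160)
(p*(-10))*(-5*(0 + 3)) = (-160*(-10))*(-5*(0 + 3)) = 1600*(-5*3) = 1600*(-15) = -24000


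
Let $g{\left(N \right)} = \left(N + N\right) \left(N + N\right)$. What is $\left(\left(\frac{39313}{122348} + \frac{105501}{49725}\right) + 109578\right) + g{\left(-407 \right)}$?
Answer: $\frac{1565910585174491}{2027918100} \approx 7.7218 \cdot 10^{5}$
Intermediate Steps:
$g{\left(N \right)} = 4 N^{2}$ ($g{\left(N \right)} = 2 N 2 N = 4 N^{2}$)
$\left(\left(\frac{39313}{122348} + \frac{105501}{49725}\right) + 109578\right) + g{\left(-407 \right)} = \left(\left(\frac{39313}{122348} + \frac{105501}{49725}\right) + 109578\right) + 4 \left(-407\right)^{2} = \left(\left(39313 \cdot \frac{1}{122348} + 105501 \cdot \frac{1}{49725}\right) + 109578\right) + 4 \cdot 165649 = \left(\left(\frac{39313}{122348} + \frac{35167}{16575}\right) + 109578\right) + 662596 = \left(\frac{4954225091}{2027918100} + 109578\right) + 662596 = \frac{222220163786891}{2027918100} + 662596 = \frac{1565910585174491}{2027918100}$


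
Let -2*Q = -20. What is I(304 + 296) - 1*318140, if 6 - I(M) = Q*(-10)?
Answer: -318034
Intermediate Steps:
Q = 10 (Q = -1/2*(-20) = 10)
I(M) = 106 (I(M) = 6 - 10*(-10) = 6 - 1*(-100) = 6 + 100 = 106)
I(304 + 296) - 1*318140 = 106 - 1*318140 = 106 - 318140 = -318034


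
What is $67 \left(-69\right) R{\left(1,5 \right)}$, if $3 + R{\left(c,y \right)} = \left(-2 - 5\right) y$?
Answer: $175674$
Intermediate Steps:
$R{\left(c,y \right)} = -3 - 7 y$ ($R{\left(c,y \right)} = -3 + \left(-2 - 5\right) y = -3 - 7 y$)
$67 \left(-69\right) R{\left(1,5 \right)} = 67 \left(-69\right) \left(-3 - 35\right) = - 4623 \left(-3 - 35\right) = \left(-4623\right) \left(-38\right) = 175674$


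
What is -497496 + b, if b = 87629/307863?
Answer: -153160523419/307863 ≈ -4.9750e+5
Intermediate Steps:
b = 87629/307863 (b = 87629*(1/307863) = 87629/307863 ≈ 0.28464)
-497496 + b = -497496 + 87629/307863 = -153160523419/307863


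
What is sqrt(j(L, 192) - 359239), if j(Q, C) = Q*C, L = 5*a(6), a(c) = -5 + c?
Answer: I*sqrt(358279) ≈ 598.56*I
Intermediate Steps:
L = 5 (L = 5*(-5 + 6) = 5*1 = 5)
j(Q, C) = C*Q
sqrt(j(L, 192) - 359239) = sqrt(192*5 - 359239) = sqrt(960 - 359239) = sqrt(-358279) = I*sqrt(358279)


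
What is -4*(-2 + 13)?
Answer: -44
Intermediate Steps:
-4*(-2 + 13) = -4*11 = -44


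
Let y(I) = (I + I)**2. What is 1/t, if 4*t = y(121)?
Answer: 1/14641 ≈ 6.8301e-5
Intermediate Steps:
y(I) = 4*I**2 (y(I) = (2*I)**2 = 4*I**2)
t = 14641 (t = (4*121**2)/4 = (4*14641)/4 = (1/4)*58564 = 14641)
1/t = 1/14641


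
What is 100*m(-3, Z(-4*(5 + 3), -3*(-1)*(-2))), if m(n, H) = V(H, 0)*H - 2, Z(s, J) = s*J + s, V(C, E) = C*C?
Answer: 409599800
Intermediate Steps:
V(C, E) = C**2
Z(s, J) = s + J*s (Z(s, J) = J*s + s = s + J*s)
m(n, H) = -2 + H**3 (m(n, H) = H**2*H - 2 = H**3 - 2 = -2 + H**3)
100*m(-3, Z(-4*(5 + 3), -3*(-1)*(-2))) = 100*(-2 + ((-4*(5 + 3))*(1 - 3*(-1)*(-2)))**3) = 100*(-2 + ((-4*8)*(1 + 3*(-2)))**3) = 100*(-2 + (-32*(1 - 6))**3) = 100*(-2 + (-32*(-5))**3) = 100*(-2 + 160**3) = 100*(-2 + 4096000) = 100*4095998 = 409599800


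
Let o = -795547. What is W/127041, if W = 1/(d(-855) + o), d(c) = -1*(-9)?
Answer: -1/101065943058 ≈ -9.8945e-12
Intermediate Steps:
d(c) = 9
W = -1/795538 (W = 1/(9 - 795547) = 1/(-795538) = -1/795538 ≈ -1.2570e-6)
W/127041 = -1/795538/127041 = -1/795538*1/127041 = -1/101065943058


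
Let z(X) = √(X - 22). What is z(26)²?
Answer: 4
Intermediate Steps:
z(X) = √(-22 + X)
z(26)² = (√(-22 + 26))² = (√4)² = 2² = 4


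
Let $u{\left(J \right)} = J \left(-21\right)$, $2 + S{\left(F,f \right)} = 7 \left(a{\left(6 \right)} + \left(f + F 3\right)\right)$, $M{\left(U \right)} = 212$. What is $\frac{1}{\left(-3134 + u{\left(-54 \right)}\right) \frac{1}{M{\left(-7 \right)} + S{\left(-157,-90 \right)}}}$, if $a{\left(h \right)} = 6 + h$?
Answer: $\frac{3633}{2000} \approx 1.8165$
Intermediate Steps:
$S{\left(F,f \right)} = 82 + 7 f + 21 F$ ($S{\left(F,f \right)} = -2 + 7 \left(\left(6 + 6\right) + \left(f + F 3\right)\right) = -2 + 7 \left(12 + \left(f + 3 F\right)\right) = -2 + 7 \left(12 + f + 3 F\right) = -2 + \left(84 + 7 f + 21 F\right) = 82 + 7 f + 21 F$)
$u{\left(J \right)} = - 21 J$
$\frac{1}{\left(-3134 + u{\left(-54 \right)}\right) \frac{1}{M{\left(-7 \right)} + S{\left(-157,-90 \right)}}} = \frac{1}{\left(-3134 - -1134\right) \frac{1}{212 + \left(82 + 7 \left(-90\right) + 21 \left(-157\right)\right)}} = \frac{1}{\left(-3134 + 1134\right) \frac{1}{212 - 3845}} = \frac{1}{\left(-2000\right) \frac{1}{212 - 3845}} = \frac{1}{\left(-2000\right) \frac{1}{-3633}} = \frac{1}{\left(-2000\right) \left(- \frac{1}{3633}\right)} = \frac{1}{\frac{2000}{3633}} = \frac{3633}{2000}$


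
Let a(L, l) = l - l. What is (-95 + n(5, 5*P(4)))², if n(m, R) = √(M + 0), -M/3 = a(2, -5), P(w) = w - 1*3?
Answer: 9025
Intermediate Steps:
P(w) = -3 + w (P(w) = w - 3 = -3 + w)
a(L, l) = 0
M = 0 (M = -3*0 = 0)
n(m, R) = 0 (n(m, R) = √(0 + 0) = √0 = 0)
(-95 + n(5, 5*P(4)))² = (-95 + 0)² = (-95)² = 9025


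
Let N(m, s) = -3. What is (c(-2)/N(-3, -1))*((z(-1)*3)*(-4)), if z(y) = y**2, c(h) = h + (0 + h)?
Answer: -16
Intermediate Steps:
c(h) = 2*h (c(h) = h + h = 2*h)
(c(-2)/N(-3, -1))*((z(-1)*3)*(-4)) = ((2*(-2))/(-3))*(((-1)**2*3)*(-4)) = (-4*(-1/3))*((1*3)*(-4)) = 4*(3*(-4))/3 = (4/3)*(-12) = -16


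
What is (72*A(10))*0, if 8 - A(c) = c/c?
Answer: 0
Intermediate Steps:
A(c) = 7 (A(c) = 8 - c/c = 8 - 1*1 = 8 - 1 = 7)
(72*A(10))*0 = (72*7)*0 = 504*0 = 0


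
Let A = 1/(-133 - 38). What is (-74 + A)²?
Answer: 160149025/29241 ≈ 5476.9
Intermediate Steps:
A = -1/171 (A = 1/(-171) = -1/171 ≈ -0.0058480)
(-74 + A)² = (-74 - 1/171)² = (-12655/171)² = 160149025/29241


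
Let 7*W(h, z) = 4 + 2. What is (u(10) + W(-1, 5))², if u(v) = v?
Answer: 5776/49 ≈ 117.88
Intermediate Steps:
W(h, z) = 6/7 (W(h, z) = (4 + 2)/7 = (⅐)*6 = 6/7)
(u(10) + W(-1, 5))² = (10 + 6/7)² = (76/7)² = 5776/49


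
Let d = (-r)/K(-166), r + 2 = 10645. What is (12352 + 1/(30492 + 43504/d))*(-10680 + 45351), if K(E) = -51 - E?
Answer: 136837873194871485/319523396 ≈ 4.2826e+8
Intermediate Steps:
r = 10643 (r = -2 + 10645 = 10643)
d = -10643/115 (d = (-1*10643)/(-51 - 1*(-166)) = -10643/(-51 + 166) = -10643/115 ≈ -92.548)
(12352 + 1/(30492 + 43504/d))*(-10680 + 45351) = (12352 + 1/(30492 + 43504/(-10643/115)))*(-10680 + 45351) = (12352 + 1/(30492 + 43504*(-115/10643)))*34671 = (12352 + 1/(30492 - 5002960/10643))*34671 = (12352 + 1/(319523396/10643))*34671 = (12352 + 10643/319523396)*34671 = (3946752998035/319523396)*34671 = 136837873194871485/319523396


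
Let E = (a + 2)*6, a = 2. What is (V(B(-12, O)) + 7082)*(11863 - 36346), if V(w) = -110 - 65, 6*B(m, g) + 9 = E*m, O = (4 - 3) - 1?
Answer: -169104081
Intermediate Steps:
O = 0 (O = 1 - 1 = 0)
E = 24 (E = (2 + 2)*6 = 4*6 = 24)
B(m, g) = -3/2 + 4*m (B(m, g) = -3/2 + (24*m)/6 = -3/2 + 4*m)
V(w) = -175
(V(B(-12, O)) + 7082)*(11863 - 36346) = (-175 + 7082)*(11863 - 36346) = 6907*(-24483) = -169104081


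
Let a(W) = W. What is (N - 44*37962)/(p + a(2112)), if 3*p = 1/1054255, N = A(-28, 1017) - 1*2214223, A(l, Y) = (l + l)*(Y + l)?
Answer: -655846764225/351566299 ≈ -1865.5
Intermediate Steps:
A(l, Y) = 2*l*(Y + l) (A(l, Y) = (2*l)*(Y + l) = 2*l*(Y + l))
N = -2269607 (N = 2*(-28)*(1017 - 28) - 1*2214223 = 2*(-28)*989 - 2214223 = -55384 - 2214223 = -2269607)
p = 1/3162765 (p = (⅓)/1054255 = (⅓)*(1/1054255) = 1/3162765 ≈ 3.1618e-7)
(N - 44*37962)/(p + a(2112)) = (-2269607 - 44*37962)/(1/3162765 + 2112) = (-2269607 - 1670328)/(6679759681/3162765) = -3939935*3162765/6679759681 = -655846764225/351566299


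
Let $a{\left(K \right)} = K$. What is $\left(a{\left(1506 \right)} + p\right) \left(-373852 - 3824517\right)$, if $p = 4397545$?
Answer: $-18468839347819$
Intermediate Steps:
$\left(a{\left(1506 \right)} + p\right) \left(-373852 - 3824517\right) = \left(1506 + 4397545\right) \left(-373852 - 3824517\right) = 4399051 \left(-4198369\right) = -18468839347819$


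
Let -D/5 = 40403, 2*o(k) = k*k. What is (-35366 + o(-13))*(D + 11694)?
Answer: 13429620723/2 ≈ 6.7148e+9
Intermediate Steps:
o(k) = k²/2 (o(k) = (k*k)/2 = k²/2)
D = -202015 (D = -5*40403 = -202015)
(-35366 + o(-13))*(D + 11694) = (-35366 + (½)*(-13)²)*(-202015 + 11694) = (-35366 + (½)*169)*(-190321) = (-35366 + 169/2)*(-190321) = -70563/2*(-190321) = 13429620723/2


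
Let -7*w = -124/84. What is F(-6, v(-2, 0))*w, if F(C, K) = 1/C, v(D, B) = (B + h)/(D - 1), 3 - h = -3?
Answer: -31/882 ≈ -0.035147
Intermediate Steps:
h = 6 (h = 3 - 1*(-3) = 3 + 3 = 6)
w = 31/147 (w = -(-124)/(7*84) = -⅐*(-31/21) = 31/147 ≈ 0.21088)
v(D, B) = (6 + B)/(-1 + D) (v(D, B) = (B + 6)/(D - 1) = (6 + B)/(-1 + D))
F(-6, v(-2, 0))*w = (31/147)/(-6) = -⅙*31/147 = -31/882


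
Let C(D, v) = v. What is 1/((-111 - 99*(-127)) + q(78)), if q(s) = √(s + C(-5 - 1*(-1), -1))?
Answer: 12462/155301367 - √77/155301367 ≈ 8.0187e-5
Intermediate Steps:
q(s) = √(-1 + s) (q(s) = √(s - 1) = √(-1 + s))
1/((-111 - 99*(-127)) + q(78)) = 1/((-111 - 99*(-127)) + √(-1 + 78)) = 1/((-111 + 12573) + √77) = 1/(12462 + √77)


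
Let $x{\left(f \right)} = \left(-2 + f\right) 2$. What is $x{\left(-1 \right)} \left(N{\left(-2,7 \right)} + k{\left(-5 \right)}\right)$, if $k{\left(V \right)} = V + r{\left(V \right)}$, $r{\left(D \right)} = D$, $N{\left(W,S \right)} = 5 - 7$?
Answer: $72$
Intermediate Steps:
$N{\left(W,S \right)} = -2$ ($N{\left(W,S \right)} = 5 - 7 = -2$)
$x{\left(f \right)} = -4 + 2 f$
$k{\left(V \right)} = 2 V$ ($k{\left(V \right)} = V + V = 2 V$)
$x{\left(-1 \right)} \left(N{\left(-2,7 \right)} + k{\left(-5 \right)}\right) = \left(-4 + 2 \left(-1\right)\right) \left(-2 + 2 \left(-5\right)\right) = \left(-4 - 2\right) \left(-2 - 10\right) = \left(-6\right) \left(-12\right) = 72$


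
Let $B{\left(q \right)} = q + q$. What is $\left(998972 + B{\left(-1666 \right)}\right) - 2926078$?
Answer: $-1930438$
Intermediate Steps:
$B{\left(q \right)} = 2 q$
$\left(998972 + B{\left(-1666 \right)}\right) - 2926078 = \left(998972 + 2 \left(-1666\right)\right) - 2926078 = \left(998972 - 3332\right) - 2926078 = 995640 - 2926078 = -1930438$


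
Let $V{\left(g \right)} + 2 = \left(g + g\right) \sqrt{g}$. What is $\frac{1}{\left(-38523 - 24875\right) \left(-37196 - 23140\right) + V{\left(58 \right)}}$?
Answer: $\frac{1912590863}{7316007618461779314} - \frac{29 \sqrt{58}}{3658003809230889657} \approx 2.6143 \cdot 10^{-10}$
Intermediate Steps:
$V{\left(g \right)} = -2 + 2 g^{\frac{3}{2}}$ ($V{\left(g \right)} = -2 + \left(g + g\right) \sqrt{g} = -2 + 2 g \sqrt{g} = -2 + 2 g^{\frac{3}{2}}$)
$\frac{1}{\left(-38523 - 24875\right) \left(-37196 - 23140\right) + V{\left(58 \right)}} = \frac{1}{\left(-38523 - 24875\right) \left(-37196 - 23140\right) - \left(2 - 2 \cdot 58^{\frac{3}{2}}\right)} = \frac{1}{\left(-63398\right) \left(-60336\right) - \left(2 - 2 \cdot 58 \sqrt{58}\right)} = \frac{1}{3825181728 - \left(2 - 116 \sqrt{58}\right)} = \frac{1}{3825181726 + 116 \sqrt{58}}$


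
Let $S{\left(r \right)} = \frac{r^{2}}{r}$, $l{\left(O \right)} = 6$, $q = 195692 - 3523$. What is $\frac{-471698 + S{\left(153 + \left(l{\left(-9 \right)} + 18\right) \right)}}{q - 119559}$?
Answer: $- \frac{471521}{72610} \approx -6.4939$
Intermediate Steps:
$q = 192169$
$S{\left(r \right)} = r$
$\frac{-471698 + S{\left(153 + \left(l{\left(-9 \right)} + 18\right) \right)}}{q - 119559} = \frac{-471698 + \left(153 + \left(6 + 18\right)\right)}{192169 - 119559} = \frac{-471698 + \left(153 + 24\right)}{72610} = \left(-471698 + 177\right) \frac{1}{72610} = \left(-471521\right) \frac{1}{72610} = - \frac{471521}{72610}$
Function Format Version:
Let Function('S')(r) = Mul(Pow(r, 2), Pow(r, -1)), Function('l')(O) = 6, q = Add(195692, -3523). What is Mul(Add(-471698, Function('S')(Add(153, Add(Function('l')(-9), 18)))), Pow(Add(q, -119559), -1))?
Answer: Rational(-471521, 72610) ≈ -6.4939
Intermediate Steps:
q = 192169
Function('S')(r) = r
Mul(Add(-471698, Function('S')(Add(153, Add(Function('l')(-9), 18)))), Pow(Add(q, -119559), -1)) = Mul(Add(-471698, Add(153, Add(6, 18))), Pow(Add(192169, -119559), -1)) = Mul(Add(-471698, Add(153, 24)), Pow(72610, -1)) = Mul(Add(-471698, 177), Rational(1, 72610)) = Mul(-471521, Rational(1, 72610)) = Rational(-471521, 72610)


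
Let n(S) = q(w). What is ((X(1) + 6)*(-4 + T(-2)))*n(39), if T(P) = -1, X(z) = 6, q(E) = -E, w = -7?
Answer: -420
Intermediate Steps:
n(S) = 7 (n(S) = -1*(-7) = 7)
((X(1) + 6)*(-4 + T(-2)))*n(39) = ((6 + 6)*(-4 - 1))*7 = (12*(-5))*7 = -60*7 = -420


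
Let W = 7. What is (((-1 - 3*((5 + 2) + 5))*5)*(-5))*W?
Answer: 6475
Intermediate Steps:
(((-1 - 3*((5 + 2) + 5))*5)*(-5))*W = (((-1 - 3*((5 + 2) + 5))*5)*(-5))*7 = (((-1 - 3*(7 + 5))*5)*(-5))*7 = (((-1 - 3*12)*5)*(-5))*7 = (((-1 - 36)*5)*(-5))*7 = (-37*5*(-5))*7 = -185*(-5)*7 = 925*7 = 6475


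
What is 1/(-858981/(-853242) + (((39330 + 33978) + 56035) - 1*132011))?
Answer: -284414/758530225 ≈ -0.00037495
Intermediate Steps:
1/(-858981/(-853242) + (((39330 + 33978) + 56035) - 1*132011)) = 1/(-858981*(-1/853242) + ((73308 + 56035) - 132011)) = 1/(286327/284414 + (129343 - 132011)) = 1/(286327/284414 - 2668) = 1/(-758530225/284414) = -284414/758530225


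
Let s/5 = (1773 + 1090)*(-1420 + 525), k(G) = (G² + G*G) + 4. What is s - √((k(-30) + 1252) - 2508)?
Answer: -12811925 - 2*√137 ≈ -1.2812e+7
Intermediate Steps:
k(G) = 4 + 2*G² (k(G) = (G² + G²) + 4 = 2*G² + 4 = 4 + 2*G²)
s = -12811925 (s = 5*((1773 + 1090)*(-1420 + 525)) = 5*(2863*(-895)) = 5*(-2562385) = -12811925)
s - √((k(-30) + 1252) - 2508) = -12811925 - √(((4 + 2*(-30)²) + 1252) - 2508) = -12811925 - √(((4 + 2*900) + 1252) - 2508) = -12811925 - √(((4 + 1800) + 1252) - 2508) = -12811925 - √((1804 + 1252) - 2508) = -12811925 - √(3056 - 2508) = -12811925 - √548 = -12811925 - 2*√137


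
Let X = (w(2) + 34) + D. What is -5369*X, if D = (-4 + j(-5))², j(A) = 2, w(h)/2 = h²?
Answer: -246974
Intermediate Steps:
w(h) = 2*h²
D = 4 (D = (-4 + 2)² = (-2)² = 4)
X = 46 (X = (2*2² + 34) + 4 = (2*4 + 34) + 4 = (8 + 34) + 4 = 42 + 4 = 46)
-5369*X = -5369*46 = -246974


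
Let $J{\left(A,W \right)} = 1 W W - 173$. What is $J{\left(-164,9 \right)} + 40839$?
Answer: $40747$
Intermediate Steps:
$J{\left(A,W \right)} = -173 + W^{2}$ ($J{\left(A,W \right)} = W W - 173 = W^{2} - 173 = -173 + W^{2}$)
$J{\left(-164,9 \right)} + 40839 = \left(-173 + 9^{2}\right) + 40839 = \left(-173 + 81\right) + 40839 = -92 + 40839 = 40747$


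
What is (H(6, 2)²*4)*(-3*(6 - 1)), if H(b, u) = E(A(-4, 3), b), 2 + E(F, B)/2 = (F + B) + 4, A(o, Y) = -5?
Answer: -2160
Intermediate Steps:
E(F, B) = 4 + 2*B + 2*F (E(F, B) = -4 + 2*((F + B) + 4) = -4 + 2*((B + F) + 4) = -4 + 2*(4 + B + F) = -4 + (8 + 2*B + 2*F) = 4 + 2*B + 2*F)
H(b, u) = -6 + 2*b (H(b, u) = 4 + 2*b + 2*(-5) = 4 + 2*b - 10 = -6 + 2*b)
(H(6, 2)²*4)*(-3*(6 - 1)) = ((-6 + 2*6)²*4)*(-3*(6 - 1)) = ((-6 + 12)²*4)*(-3*5) = (6²*4)*(-15) = (36*4)*(-15) = 144*(-15) = -2160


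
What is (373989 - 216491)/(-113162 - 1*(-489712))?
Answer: 78749/188275 ≈ 0.41827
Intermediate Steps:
(373989 - 216491)/(-113162 - 1*(-489712)) = 157498/(-113162 + 489712) = 157498/376550 = 157498*(1/376550) = 78749/188275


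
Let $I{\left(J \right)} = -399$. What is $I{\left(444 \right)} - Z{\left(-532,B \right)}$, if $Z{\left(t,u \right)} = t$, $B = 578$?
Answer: $133$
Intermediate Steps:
$I{\left(444 \right)} - Z{\left(-532,B \right)} = -399 - -532 = -399 + 532 = 133$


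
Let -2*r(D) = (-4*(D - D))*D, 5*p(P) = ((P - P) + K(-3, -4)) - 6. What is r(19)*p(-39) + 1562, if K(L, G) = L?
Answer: 1562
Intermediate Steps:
p(P) = -9/5 (p(P) = (((P - P) - 3) - 6)/5 = ((0 - 3) - 6)/5 = (-3 - 6)/5 = (⅕)*(-9) = -9/5)
r(D) = 0 (r(D) = -(-4*(D - D))*D/2 = -(-4*0)*D/2 = -0*D = -½*0 = 0)
r(19)*p(-39) + 1562 = 0*(-9/5) + 1562 = 0 + 1562 = 1562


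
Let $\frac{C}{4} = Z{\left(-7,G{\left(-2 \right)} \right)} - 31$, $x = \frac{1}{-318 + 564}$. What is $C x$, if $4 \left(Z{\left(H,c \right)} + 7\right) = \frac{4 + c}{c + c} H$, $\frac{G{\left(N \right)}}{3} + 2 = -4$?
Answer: $- \frac{2785}{4428} \approx -0.62895$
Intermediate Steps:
$G{\left(N \right)} = -18$ ($G{\left(N \right)} = -6 + 3 \left(-4\right) = -6 - 12 = -18$)
$Z{\left(H,c \right)} = -7 + \frac{H \left(4 + c\right)}{8 c}$ ($Z{\left(H,c \right)} = -7 + \frac{\frac{4 + c}{c + c} H}{4} = -7 + \frac{\frac{4 + c}{2 c} H}{4} = -7 + \frac{\frac{1}{2} H \frac{1}{c} \left(4 + c\right)}{4} = -7 + \frac{H \left(4 + c\right)}{8 c}$)
$x = \frac{1}{246} \approx 0.004065$
$C = - \frac{2785}{18}$ ($C = 4 \left(\left(-7 + \frac{1}{8} \left(-7\right) + \frac{1}{2} \left(-7\right) \frac{1}{-18}\right) - 31\right) = 4 \left(\left(-7 - \frac{7}{8} + \frac{1}{2} \left(-7\right) \left(- \frac{1}{18}\right)\right) - 31\right) = 4 \left(\left(-7 - \frac{7}{8} + \frac{7}{36}\right) - 31\right) = 4 \left(- \frac{553}{72} - 31\right) = 4 \left(- \frac{2785}{72}\right) = - \frac{2785}{18} \approx -154.72$)
$C x = \left(- \frac{2785}{18}\right) \frac{1}{246} = - \frac{2785}{4428}$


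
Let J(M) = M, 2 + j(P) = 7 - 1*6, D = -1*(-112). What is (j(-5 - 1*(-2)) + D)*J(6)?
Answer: 666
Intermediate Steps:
D = 112
j(P) = -1 (j(P) = -2 + (7 - 1*6) = -2 + (7 - 6) = -2 + 1 = -1)
(j(-5 - 1*(-2)) + D)*J(6) = (-1 + 112)*6 = 111*6 = 666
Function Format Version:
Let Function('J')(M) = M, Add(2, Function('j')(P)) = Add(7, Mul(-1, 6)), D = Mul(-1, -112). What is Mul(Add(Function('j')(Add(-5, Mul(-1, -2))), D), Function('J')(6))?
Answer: 666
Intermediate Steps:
D = 112
Function('j')(P) = -1 (Function('j')(P) = Add(-2, Add(7, Mul(-1, 6))) = Add(-2, Add(7, -6)) = Add(-2, 1) = -1)
Mul(Add(Function('j')(Add(-5, Mul(-1, -2))), D), Function('J')(6)) = Mul(Add(-1, 112), 6) = Mul(111, 6) = 666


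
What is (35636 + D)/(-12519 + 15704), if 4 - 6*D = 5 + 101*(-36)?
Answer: 16727/1470 ≈ 11.379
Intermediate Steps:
D = 3635/6 (D = 2/3 - (5 + 101*(-36))/6 = 2/3 - (5 - 3636)/6 = 2/3 - 1/6*(-3631) = 2/3 + 3631/6 = 3635/6 ≈ 605.83)
(35636 + D)/(-12519 + 15704) = (35636 + 3635/6)/(-12519 + 15704) = (217451/6)/3185 = (217451/6)*(1/3185) = 16727/1470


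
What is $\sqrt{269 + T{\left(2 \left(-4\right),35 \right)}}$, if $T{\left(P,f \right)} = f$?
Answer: $4 \sqrt{19} \approx 17.436$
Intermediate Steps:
$\sqrt{269 + T{\left(2 \left(-4\right),35 \right)}} = \sqrt{269 + 35} = \sqrt{304} = 4 \sqrt{19}$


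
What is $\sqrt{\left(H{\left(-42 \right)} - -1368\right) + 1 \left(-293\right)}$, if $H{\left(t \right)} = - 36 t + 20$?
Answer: $\sqrt{2607} \approx 51.059$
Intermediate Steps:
$H{\left(t \right)} = 20 - 36 t$
$\sqrt{\left(H{\left(-42 \right)} - -1368\right) + 1 \left(-293\right)} = \sqrt{\left(\left(20 - -1512\right) - -1368\right) + 1 \left(-293\right)} = \sqrt{\left(\left(20 + 1512\right) + 1368\right) - 293} = \sqrt{\left(1532 + 1368\right) - 293} = \sqrt{2900 - 293} = \sqrt{2607}$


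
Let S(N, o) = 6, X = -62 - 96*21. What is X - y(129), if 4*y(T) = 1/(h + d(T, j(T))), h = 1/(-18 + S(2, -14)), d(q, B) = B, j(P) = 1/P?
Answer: -26971/13 ≈ -2074.7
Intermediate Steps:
X = -2078 (X = -62 - 2016 = -2078)
h = -1/12 (h = 1/(-18 + 6) = 1/(-12) = -1/12 ≈ -0.083333)
y(T) = 1/(4*(-1/12 + 1/T))
X - y(129) = -2078 - 3*129/(12 - 1*129) = -2078 - 3*129/(12 - 129) = -2078 - 3*129/(-117) = -2078 - 3*129*(-1)/117 = -2078 - 1*(-43/13) = -2078 + 43/13 = -26971/13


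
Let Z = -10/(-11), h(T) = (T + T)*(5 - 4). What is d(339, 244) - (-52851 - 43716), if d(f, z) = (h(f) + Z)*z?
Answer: 2884429/11 ≈ 2.6222e+5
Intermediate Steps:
h(T) = 2*T (h(T) = (2*T)*1 = 2*T)
Z = 10/11 (Z = -10*(-1/11) = 10/11 ≈ 0.90909)
d(f, z) = z*(10/11 + 2*f) (d(f, z) = (2*f + 10/11)*z = (10/11 + 2*f)*z = z*(10/11 + 2*f))
d(339, 244) - (-52851 - 43716) = (2/11)*244*(5 + 11*339) - (-52851 - 43716) = (2/11)*244*(5 + 3729) - 1*(-96567) = (2/11)*244*3734 + 96567 = 1822192/11 + 96567 = 2884429/11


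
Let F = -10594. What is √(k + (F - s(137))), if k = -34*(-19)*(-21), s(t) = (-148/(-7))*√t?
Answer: 2*√(-295960 - 259*√137)/7 ≈ 156.23*I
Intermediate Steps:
s(t) = 148*√t/7 (s(t) = (-148*(-⅐))*√t = 148*√t/7)
k = -13566 (k = 646*(-21) = -13566)
√(k + (F - s(137))) = √(-13566 + (-10594 - 148*√137/7)) = √(-24160 - 148*√137/7)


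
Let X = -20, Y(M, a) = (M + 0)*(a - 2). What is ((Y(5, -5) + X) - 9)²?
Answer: 4096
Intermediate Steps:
Y(M, a) = M*(-2 + a)
((Y(5, -5) + X) - 9)² = ((5*(-2 - 5) - 20) - 9)² = ((5*(-7) - 20) - 9)² = ((-35 - 20) - 9)² = (-55 - 9)² = (-64)² = 4096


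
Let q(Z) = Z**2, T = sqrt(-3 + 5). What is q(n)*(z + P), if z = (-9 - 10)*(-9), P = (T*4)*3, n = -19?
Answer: 61731 + 4332*sqrt(2) ≈ 67857.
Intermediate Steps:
T = sqrt(2) ≈ 1.4142
P = 12*sqrt(2) (P = (sqrt(2)*4)*3 = (4*sqrt(2))*3 = 12*sqrt(2) ≈ 16.971)
z = 171 (z = -19*(-9) = 171)
q(n)*(z + P) = (-19)**2*(171 + 12*sqrt(2)) = 361*(171 + 12*sqrt(2)) = 61731 + 4332*sqrt(2)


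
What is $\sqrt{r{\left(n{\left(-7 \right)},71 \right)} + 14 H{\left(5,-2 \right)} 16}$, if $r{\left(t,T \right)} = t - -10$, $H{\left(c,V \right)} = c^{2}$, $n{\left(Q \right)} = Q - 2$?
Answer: $\sqrt{5601} \approx 74.84$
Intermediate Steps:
$n{\left(Q \right)} = -2 + Q$
$r{\left(t,T \right)} = 10 + t$ ($r{\left(t,T \right)} = t + 10 = 10 + t$)
$\sqrt{r{\left(n{\left(-7 \right)},71 \right)} + 14 H{\left(5,-2 \right)} 16} = \sqrt{\left(10 - 9\right) + 14 \cdot 5^{2} \cdot 16} = \sqrt{\left(10 - 9\right) + 14 \cdot 25 \cdot 16} = \sqrt{1 + 350 \cdot 16} = \sqrt{1 + 5600} = \sqrt{5601}$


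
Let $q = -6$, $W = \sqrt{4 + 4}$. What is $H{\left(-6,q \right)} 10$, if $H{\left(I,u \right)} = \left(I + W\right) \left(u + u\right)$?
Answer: $720 - 240 \sqrt{2} \approx 380.59$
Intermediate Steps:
$W = 2 \sqrt{2}$ ($W = \sqrt{8} = 2 \sqrt{2} \approx 2.8284$)
$H{\left(I,u \right)} = 2 u \left(I + 2 \sqrt{2}\right)$ ($H{\left(I,u \right)} = \left(I + 2 \sqrt{2}\right) \left(u + u\right) = \left(I + 2 \sqrt{2}\right) 2 u = 2 u \left(I + 2 \sqrt{2}\right)$)
$H{\left(-6,q \right)} 10 = 2 \left(-6\right) \left(-6 + 2 \sqrt{2}\right) 10 = \left(72 - 24 \sqrt{2}\right) 10 = 720 - 240 \sqrt{2}$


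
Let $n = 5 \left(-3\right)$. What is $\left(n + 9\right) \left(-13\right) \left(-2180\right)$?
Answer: $-170040$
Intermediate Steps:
$n = -15$
$\left(n + 9\right) \left(-13\right) \left(-2180\right) = \left(-15 + 9\right) \left(-13\right) \left(-2180\right) = \left(-6\right) \left(-13\right) \left(-2180\right) = 78 \left(-2180\right) = -170040$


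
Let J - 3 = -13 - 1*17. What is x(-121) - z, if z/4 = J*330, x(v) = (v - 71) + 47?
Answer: 35495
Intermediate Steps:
J = -27 (J = 3 + (-13 - 1*17) = 3 + (-13 - 17) = 3 - 30 = -27)
x(v) = -24 + v (x(v) = (-71 + v) + 47 = -24 + v)
z = -35640 (z = 4*(-27*330) = 4*(-8910) = -35640)
x(-121) - z = (-24 - 121) - 1*(-35640) = -145 + 35640 = 35495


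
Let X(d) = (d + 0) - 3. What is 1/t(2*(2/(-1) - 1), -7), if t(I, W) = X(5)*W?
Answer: -1/14 ≈ -0.071429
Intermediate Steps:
X(d) = -3 + d (X(d) = d - 3 = -3 + d)
t(I, W) = 2*W (t(I, W) = (-3 + 5)*W = 2*W)
1/t(2*(2/(-1) - 1), -7) = 1/(2*(-7)) = 1/(-14) = -1/14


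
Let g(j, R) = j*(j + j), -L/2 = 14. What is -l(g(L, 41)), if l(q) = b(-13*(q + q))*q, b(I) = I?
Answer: 63924224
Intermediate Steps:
L = -28 (L = -2*14 = -28)
g(j, R) = 2*j² (g(j, R) = j*(2*j) = 2*j²)
l(q) = -26*q² (l(q) = (-13*(q + q))*q = (-26*q)*q = -26*q²)
-l(g(L, 41)) = -(-26)*(2*(-28)²)² = -(-26)*(2*784)² = -(-26)*1568² = -(-26)*2458624 = -1*(-63924224) = 63924224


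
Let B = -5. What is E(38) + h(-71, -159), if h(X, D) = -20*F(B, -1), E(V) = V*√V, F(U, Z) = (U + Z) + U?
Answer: 220 + 38*√38 ≈ 454.25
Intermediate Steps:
F(U, Z) = Z + 2*U
E(V) = V^(3/2)
h(X, D) = 220 (h(X, D) = -20*(-1 + 2*(-5)) = -20*(-1 - 10) = -20*(-11) = 220)
E(38) + h(-71, -159) = 38^(3/2) + 220 = 38*√38 + 220 = 220 + 38*√38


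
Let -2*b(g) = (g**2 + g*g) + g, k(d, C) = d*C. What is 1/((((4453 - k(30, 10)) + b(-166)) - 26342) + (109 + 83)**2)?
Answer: -1/12798 ≈ -7.8137e-5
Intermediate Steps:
k(d, C) = C*d
b(g) = -g**2 - g/2 (b(g) = -((g**2 + g*g) + g)/2 = -((g**2 + g**2) + g)/2 = -(2*g**2 + g)/2 = -(g + 2*g**2)/2 = -g**2 - g/2)
1/((((4453 - k(30, 10)) + b(-166)) - 26342) + (109 + 83)**2) = 1/((((4453 - 10*30) - 1*(-166)*(1/2 - 166)) - 26342) + (109 + 83)**2) = 1/((((4453 - 1*300) - 1*(-166)*(-331/2)) - 26342) + 192**2) = 1/((((4453 - 300) - 27473) - 26342) + 36864) = 1/(((4153 - 27473) - 26342) + 36864) = 1/((-23320 - 26342) + 36864) = 1/(-49662 + 36864) = 1/(-12798) = -1/12798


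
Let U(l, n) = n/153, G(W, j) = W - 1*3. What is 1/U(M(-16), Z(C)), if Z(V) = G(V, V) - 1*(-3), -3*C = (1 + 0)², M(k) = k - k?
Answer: -459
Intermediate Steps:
M(k) = 0
C = -⅓ (C = -(1 + 0)²/3 = -⅓*1² = -⅓*1 = -⅓ ≈ -0.33333)
G(W, j) = -3 + W (G(W, j) = W - 3 = -3 + W)
Z(V) = V (Z(V) = (-3 + V) - 1*(-3) = (-3 + V) + 3 = V)
U(l, n) = n/153 (U(l, n) = n*(1/153) = n/153)
1/U(M(-16), Z(C)) = 1/((1/153)*(-⅓)) = 1/(-1/459) = -459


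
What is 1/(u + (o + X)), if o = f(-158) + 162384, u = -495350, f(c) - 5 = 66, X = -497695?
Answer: -1/830590 ≈ -1.2040e-6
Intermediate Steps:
f(c) = 71 (f(c) = 5 + 66 = 71)
o = 162455 (o = 71 + 162384 = 162455)
1/(u + (o + X)) = 1/(-495350 + (162455 - 497695)) = 1/(-495350 - 335240) = 1/(-830590) = -1/830590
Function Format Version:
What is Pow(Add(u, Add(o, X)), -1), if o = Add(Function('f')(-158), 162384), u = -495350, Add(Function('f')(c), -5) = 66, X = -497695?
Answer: Rational(-1, 830590) ≈ -1.2040e-6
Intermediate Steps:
Function('f')(c) = 71 (Function('f')(c) = Add(5, 66) = 71)
o = 162455 (o = Add(71, 162384) = 162455)
Pow(Add(u, Add(o, X)), -1) = Pow(Add(-495350, Add(162455, -497695)), -1) = Pow(Add(-495350, -335240), -1) = Pow(-830590, -1) = Rational(-1, 830590)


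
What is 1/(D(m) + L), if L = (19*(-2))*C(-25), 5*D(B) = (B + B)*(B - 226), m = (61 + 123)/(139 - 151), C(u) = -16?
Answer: 45/93968 ≈ 0.00047889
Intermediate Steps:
m = -46/3 (m = 184/(-12) = 184*(-1/12) = -46/3 ≈ -15.333)
D(B) = 2*B*(-226 + B)/5 (D(B) = ((B + B)*(B - 226))/5 = ((2*B)*(-226 + B))/5 = (2*B*(-226 + B))/5 = 2*B*(-226 + B)/5)
L = 608 (L = (19*(-2))*(-16) = -38*(-16) = 608)
1/(D(m) + L) = 1/((⅖)*(-46/3)*(-226 - 46/3) + 608) = 1/((⅖)*(-46/3)*(-724/3) + 608) = 1/(66608/45 + 608) = 1/(93968/45) = 45/93968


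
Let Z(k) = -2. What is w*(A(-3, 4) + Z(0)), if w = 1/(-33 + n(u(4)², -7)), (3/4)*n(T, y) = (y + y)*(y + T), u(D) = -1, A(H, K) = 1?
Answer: -1/79 ≈ -0.012658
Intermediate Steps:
n(T, y) = 8*y*(T + y)/3 (n(T, y) = 4*((y + y)*(y + T))/3 = 4*((2*y)*(T + y))/3 = 4*(2*y*(T + y))/3 = 8*y*(T + y)/3)
w = 1/79 (w = 1/(-33 + (8/3)*(-7)*((-1)² - 7)) = 1/(-33 + (8/3)*(-7)*(1 - 7)) = 1/(-33 + (8/3)*(-7)*(-6)) = 1/(-33 + 112) = 1/79 ≈ 0.012658)
w*(A(-3, 4) + Z(0)) = (1 - 2)/79 = (1/79)*(-1) = -1/79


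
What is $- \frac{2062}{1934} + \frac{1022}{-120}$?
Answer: $- \frac{555997}{58020} \approx -9.5829$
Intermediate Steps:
$- \frac{2062}{1934} + \frac{1022}{-120} = \left(-2062\right) \frac{1}{1934} + 1022 \left(- \frac{1}{120}\right) = - \frac{1031}{967} - \frac{511}{60} = - \frac{555997}{58020}$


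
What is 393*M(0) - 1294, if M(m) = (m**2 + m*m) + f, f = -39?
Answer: -16621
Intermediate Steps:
M(m) = -39 + 2*m**2 (M(m) = (m**2 + m*m) - 39 = (m**2 + m**2) - 39 = 2*m**2 - 39 = -39 + 2*m**2)
393*M(0) - 1294 = 393*(-39 + 2*0**2) - 1294 = 393*(-39 + 2*0) - 1294 = 393*(-39 + 0) - 1294 = 393*(-39) - 1294 = -15327 - 1294 = -16621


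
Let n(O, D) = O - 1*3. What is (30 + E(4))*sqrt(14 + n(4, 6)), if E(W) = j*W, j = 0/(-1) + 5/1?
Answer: 50*sqrt(15) ≈ 193.65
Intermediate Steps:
n(O, D) = -3 + O (n(O, D) = O - 3 = -3 + O)
j = 5 (j = 0*(-1) + 5*1 = 0 + 5 = 5)
E(W) = 5*W
(30 + E(4))*sqrt(14 + n(4, 6)) = (30 + 5*4)*sqrt(14 + (-3 + 4)) = (30 + 20)*sqrt(14 + 1) = 50*sqrt(15)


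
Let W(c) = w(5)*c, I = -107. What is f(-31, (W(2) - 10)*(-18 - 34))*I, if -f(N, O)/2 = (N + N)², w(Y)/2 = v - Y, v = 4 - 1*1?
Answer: 822616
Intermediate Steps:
v = 3 (v = 4 - 1 = 3)
w(Y) = 6 - 2*Y (w(Y) = 2*(3 - Y) = 6 - 2*Y)
W(c) = -4*c (W(c) = (6 - 2*5)*c = (6 - 10)*c = -4*c)
f(N, O) = -8*N² (f(N, O) = -2*(N + N)² = -2*4*N² = -8*N²)
f(-31, (W(2) - 10)*(-18 - 34))*I = -8*(-31)²*(-107) = -8*961*(-107) = -7688*(-107) = 822616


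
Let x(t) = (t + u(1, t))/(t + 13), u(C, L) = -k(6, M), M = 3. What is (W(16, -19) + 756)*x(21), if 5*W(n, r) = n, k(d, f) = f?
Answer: 34164/85 ≈ 401.93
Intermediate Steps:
W(n, r) = n/5
u(C, L) = -3 (u(C, L) = -1*3 = -3)
x(t) = (-3 + t)/(13 + t) (x(t) = (t - 3)/(t + 13) = (-3 + t)/(13 + t))
(W(16, -19) + 756)*x(21) = ((⅕)*16 + 756)*((-3 + 21)/(13 + 21)) = (16/5 + 756)*(18/34) = 3796*((1/34)*18)/5 = (3796/5)*(9/17) = 34164/85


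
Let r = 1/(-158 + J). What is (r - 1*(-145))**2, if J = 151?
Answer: 1028196/49 ≈ 20984.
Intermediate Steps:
r = -1/7 (r = 1/(-158 + 151) = 1/(-7) = -1/7 ≈ -0.14286)
(r - 1*(-145))**2 = (-1/7 - 1*(-145))**2 = (-1/7 + 145)**2 = (1014/7)**2 = 1028196/49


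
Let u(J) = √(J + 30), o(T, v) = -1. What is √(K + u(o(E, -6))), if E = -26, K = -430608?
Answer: √(-430608 + √29) ≈ 656.2*I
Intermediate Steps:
u(J) = √(30 + J)
√(K + u(o(E, -6))) = √(-430608 + √(30 - 1)) = √(-430608 + √29)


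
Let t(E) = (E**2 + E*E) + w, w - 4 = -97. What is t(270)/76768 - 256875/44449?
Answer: -13243249557/3412260832 ≈ -3.8811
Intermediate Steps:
w = -93 (w = 4 - 97 = -93)
t(E) = -93 + 2*E**2 (t(E) = (E**2 + E*E) - 93 = (E**2 + E**2) - 93 = 2*E**2 - 93 = -93 + 2*E**2)
t(270)/76768 - 256875/44449 = (-93 + 2*270**2)/76768 - 256875/44449 = (-93 + 2*72900)*(1/76768) - 256875*1/44449 = (-93 + 145800)*(1/76768) - 256875/44449 = 145707*(1/76768) - 256875/44449 = 145707/76768 - 256875/44449 = -13243249557/3412260832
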